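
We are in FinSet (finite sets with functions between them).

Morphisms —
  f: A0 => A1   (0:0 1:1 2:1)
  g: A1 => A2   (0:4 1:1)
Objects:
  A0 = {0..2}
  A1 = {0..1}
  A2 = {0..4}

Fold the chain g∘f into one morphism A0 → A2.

Answer: (0:4 1:1 2:1)

Work:
  0 f=>0 g=>4
  1 f=>1 g=>1
  2 f=>1 g=>1
result: (0:4 1:1 2:1)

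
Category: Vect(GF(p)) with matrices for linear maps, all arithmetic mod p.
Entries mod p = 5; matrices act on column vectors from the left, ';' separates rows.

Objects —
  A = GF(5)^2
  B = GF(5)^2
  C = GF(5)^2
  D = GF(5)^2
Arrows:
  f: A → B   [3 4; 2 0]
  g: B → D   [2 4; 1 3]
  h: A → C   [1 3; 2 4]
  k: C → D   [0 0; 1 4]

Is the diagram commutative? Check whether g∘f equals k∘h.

Path 1 = f;g:
  e0=⟨1,0⟩ f→⟨3,2⟩ g→⟨4,4⟩
  e1=⟨0,1⟩ f→⟨4,0⟩ g→⟨3,4⟩
  ⟦path⟧₁ = [4 3; 4 4]
Path 2 = h;k:
  e0=⟨1,0⟩ h→⟨1,2⟩ k→⟨0,4⟩
  e1=⟨0,1⟩ h→⟨3,4⟩ k→⟨0,4⟩
  ⟦path⟧₂ = [0 0; 4 4]
Equal? differ; not commutative

Answer: DOES NOT COMMUTE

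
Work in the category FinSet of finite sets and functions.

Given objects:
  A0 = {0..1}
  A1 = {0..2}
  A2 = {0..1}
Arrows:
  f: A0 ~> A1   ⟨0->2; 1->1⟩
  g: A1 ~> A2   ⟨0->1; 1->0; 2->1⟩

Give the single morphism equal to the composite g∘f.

  0 f~>2 g~>1
  1 f~>1 g~>0
composite: ⟨0->1; 1->0⟩

Answer: ⟨0->1; 1->0⟩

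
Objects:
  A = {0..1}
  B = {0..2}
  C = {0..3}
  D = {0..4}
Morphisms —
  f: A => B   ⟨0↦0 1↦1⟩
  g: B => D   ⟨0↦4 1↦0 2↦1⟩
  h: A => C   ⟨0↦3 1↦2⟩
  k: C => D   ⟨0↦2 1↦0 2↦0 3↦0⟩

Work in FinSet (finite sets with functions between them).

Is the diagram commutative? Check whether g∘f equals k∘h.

Answer: DOES NOT COMMUTE

Trace:
1) trace f;g:
  0 f=>0 g=>4
  1 f=>1 g=>0
  composite₁ = ⟨0↦4 1↦0⟩
2) trace h;k:
  0 h=>3 k=>0
  1 h=>2 k=>0
  composite₂ = ⟨0↦0 1↦0⟩
Equal? differ; not commutative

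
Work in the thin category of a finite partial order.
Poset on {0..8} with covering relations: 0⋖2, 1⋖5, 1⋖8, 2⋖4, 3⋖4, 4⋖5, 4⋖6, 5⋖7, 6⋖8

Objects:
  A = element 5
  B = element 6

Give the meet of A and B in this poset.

{x : x⊑A ∧ x⊑B} = {0,2,3,4}  (A=5, B=6)
  0 ⊑ 4
  2 ⊑ 4
  3 ⊑ 4
  4 ⊑ 4
glb = 4

Answer: A∧B = 4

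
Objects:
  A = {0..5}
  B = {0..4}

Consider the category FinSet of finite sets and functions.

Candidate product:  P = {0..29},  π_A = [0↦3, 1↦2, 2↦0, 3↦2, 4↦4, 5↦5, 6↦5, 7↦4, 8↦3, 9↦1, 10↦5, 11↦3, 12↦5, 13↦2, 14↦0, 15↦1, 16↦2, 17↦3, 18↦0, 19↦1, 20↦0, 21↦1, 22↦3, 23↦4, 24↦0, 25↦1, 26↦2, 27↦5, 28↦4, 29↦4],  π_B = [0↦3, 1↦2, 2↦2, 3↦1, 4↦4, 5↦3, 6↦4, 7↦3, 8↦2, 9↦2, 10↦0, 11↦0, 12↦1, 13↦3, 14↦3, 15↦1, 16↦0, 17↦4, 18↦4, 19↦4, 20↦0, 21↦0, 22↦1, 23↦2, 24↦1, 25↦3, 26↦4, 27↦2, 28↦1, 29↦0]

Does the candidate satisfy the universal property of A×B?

Answer: VALID PRODUCT

Derivation:
|A|·|B| = 6·5 = 30;  |P| = 30
Check the pairing map k ↦ (π_A(k), π_B(k)):
  0 ↦ (3,3)
  1 ↦ (2,2)
  2 ↦ (0,2)
  3 ↦ (2,1)
  4 ↦ (4,4)
  5 ↦ (5,3)
  6 ↦ (5,4)
  7 ↦ (4,3)
  8 ↦ (3,2)
  9 ↦ (1,2)
  10 ↦ (5,0)
  11 ↦ (3,0)
  12 ↦ (5,1)
  13 ↦ (2,3)
  14 ↦ (0,3)
  15 ↦ (1,1)
  16 ↦ (2,0)
  17 ↦ (3,4)
  18 ↦ (0,4)
  19 ↦ (1,4)
  20 ↦ (0,0)
  21 ↦ (1,0)
  22 ↦ (3,1)
  23 ↦ (4,2)
  24 ↦ (0,1)
  25 ↦ (1,3)
  26 ↦ (2,4)
  27 ↦ (5,2)
  28 ↦ (4,1)
  29 ↦ (4,0)
distinct pairs in image: 30 / 30 needed
  → bijection onto A×B; projections well-typed.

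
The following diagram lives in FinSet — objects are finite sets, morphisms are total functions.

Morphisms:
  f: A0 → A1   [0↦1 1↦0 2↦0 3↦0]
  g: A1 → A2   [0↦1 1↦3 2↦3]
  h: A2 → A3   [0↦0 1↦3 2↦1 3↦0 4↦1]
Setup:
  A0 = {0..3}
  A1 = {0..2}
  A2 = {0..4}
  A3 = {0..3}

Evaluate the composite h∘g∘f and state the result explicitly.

Answer: [0↦0 1↦3 2↦3 3↦3]

Work:
  0 f→1 g→3 h→0
  1 f→0 g→1 h→3
  2 f→0 g→1 h→3
  3 f→0 g→1 h→3
result: [0↦0 1↦3 2↦3 3↦3]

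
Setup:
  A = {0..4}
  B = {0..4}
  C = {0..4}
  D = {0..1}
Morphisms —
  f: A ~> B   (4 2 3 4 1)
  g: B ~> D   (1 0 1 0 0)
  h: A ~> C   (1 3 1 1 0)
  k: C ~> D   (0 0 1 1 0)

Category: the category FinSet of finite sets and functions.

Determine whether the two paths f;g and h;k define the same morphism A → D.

Answer: COMMUTES

Derivation:
Along f;g (path 1):
  0 f~>4 g~>0
  1 f~>2 g~>1
  2 f~>3 g~>0
  3 f~>4 g~>0
  4 f~>1 g~>0
  result₁ = (0 1 0 0 0)
Along h;k (path 2):
  0 h~>1 k~>0
  1 h~>3 k~>1
  2 h~>1 k~>0
  3 h~>1 k~>0
  4 h~>0 k~>0
  result₂ = (0 1 0 0 0)
Equal? equal; square commutes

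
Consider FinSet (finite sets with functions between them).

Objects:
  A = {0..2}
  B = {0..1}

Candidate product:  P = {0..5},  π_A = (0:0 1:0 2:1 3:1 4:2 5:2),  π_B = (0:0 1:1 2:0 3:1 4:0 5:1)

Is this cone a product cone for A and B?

Answer: VALID PRODUCT

Work:
|A|·|B| = 3·2 = 6;  |P| = 6
Check the pairing map k ↦ (π_A(k), π_B(k)):
  0 : (0,0)
  1 : (0,1)
  2 : (1,0)
  3 : (1,1)
  4 : (2,0)
  5 : (2,1)
distinct pairs in image: 6 / 6 needed
  → bijection onto A×B; projections well-typed.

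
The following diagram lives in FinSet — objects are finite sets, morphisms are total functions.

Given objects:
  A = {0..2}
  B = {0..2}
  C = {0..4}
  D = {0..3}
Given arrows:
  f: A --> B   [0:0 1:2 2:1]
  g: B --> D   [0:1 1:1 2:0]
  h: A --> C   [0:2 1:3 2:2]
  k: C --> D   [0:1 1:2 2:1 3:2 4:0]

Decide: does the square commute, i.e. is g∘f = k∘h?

Along f;g (path 1):
  0 f-->0 g-->1
  1 f-->2 g-->0
  2 f-->1 g-->1
  result₁ = [0:1 1:0 2:1]
Along h;k (path 2):
  0 h-->2 k-->1
  1 h-->3 k-->2
  2 h-->2 k-->1
  result₂ = [0:1 1:2 2:1]
Equal? differ; not commutative

Answer: DOES NOT COMMUTE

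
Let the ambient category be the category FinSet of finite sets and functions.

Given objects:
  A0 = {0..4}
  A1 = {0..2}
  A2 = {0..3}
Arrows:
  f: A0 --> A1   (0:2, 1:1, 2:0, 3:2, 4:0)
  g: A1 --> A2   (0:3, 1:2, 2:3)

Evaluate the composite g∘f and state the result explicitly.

  0 f-->2 g-->3
  1 f-->1 g-->2
  2 f-->0 g-->3
  3 f-->2 g-->3
  4 f-->0 g-->3
⟦path⟧: (0:3, 1:2, 2:3, 3:3, 4:3)

Answer: (0:3, 1:2, 2:3, 3:3, 4:3)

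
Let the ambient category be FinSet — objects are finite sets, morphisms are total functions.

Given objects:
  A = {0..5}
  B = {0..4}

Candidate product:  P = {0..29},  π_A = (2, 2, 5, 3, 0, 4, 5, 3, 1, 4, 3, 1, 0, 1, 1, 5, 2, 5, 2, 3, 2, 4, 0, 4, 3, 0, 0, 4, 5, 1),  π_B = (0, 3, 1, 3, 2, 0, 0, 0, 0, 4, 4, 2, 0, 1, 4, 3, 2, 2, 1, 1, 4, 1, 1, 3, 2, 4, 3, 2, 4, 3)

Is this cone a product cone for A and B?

|A|·|B| = 6·5 = 30;  |P| = 30
Check the pairing map k ↦ (π_A(k), π_B(k)):
  0 : (2,0)
  1 : (2,3)
  2 : (5,1)
  3 : (3,3)
  4 : (0,2)
  5 : (4,0)
  6 : (5,0)
  7 : (3,0)
  8 : (1,0)
  9 : (4,4)
  10 : (3,4)
  11 : (1,2)
  12 : (0,0)
  13 : (1,1)
  14 : (1,4)
  15 : (5,3)
  16 : (2,2)
  17 : (5,2)
  18 : (2,1)
  19 : (3,1)
  20 : (2,4)
  21 : (4,1)
  22 : (0,1)
  23 : (4,3)
  24 : (3,2)
  25 : (0,4)
  26 : (0,3)
  27 : (4,2)
  28 : (5,4)
  29 : (1,3)
distinct pairs in image: 30 / 30 needed
  → bijection onto A×B; projections well-typed.

Answer: VALID PRODUCT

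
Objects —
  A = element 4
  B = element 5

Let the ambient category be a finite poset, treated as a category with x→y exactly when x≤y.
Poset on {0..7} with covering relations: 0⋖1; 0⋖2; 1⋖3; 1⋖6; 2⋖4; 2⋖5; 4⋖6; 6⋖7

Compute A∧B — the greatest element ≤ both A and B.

Answer: A∧B = 2

Derivation:
{x : x⊑A ∧ x⊑B} = {0,2}  (A=4, B=5)
  0 ⊑ 2
  2 ⊑ 2
glb = 2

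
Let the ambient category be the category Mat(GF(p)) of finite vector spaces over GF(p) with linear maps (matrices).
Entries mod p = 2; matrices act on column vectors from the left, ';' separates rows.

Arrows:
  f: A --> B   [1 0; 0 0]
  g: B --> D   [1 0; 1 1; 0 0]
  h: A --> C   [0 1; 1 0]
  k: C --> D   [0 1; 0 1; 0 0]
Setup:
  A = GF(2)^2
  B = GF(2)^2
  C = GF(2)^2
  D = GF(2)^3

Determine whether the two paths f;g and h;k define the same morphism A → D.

Along f;g (path 1):
  e0=(1,0) f-->(1,0) g-->(1,1,0)
  e1=(0,1) f-->(0,0) g-->(0,0,0)
  composite₁ = [1 0; 1 0; 0 0]
Along h;k (path 2):
  e0=(1,0) h-->(0,1) k-->(1,1,0)
  e1=(0,1) h-->(1,0) k-->(0,0,0)
  composite₂ = [1 0; 1 0; 0 0]
Equal? same morphism ✓

Answer: COMMUTES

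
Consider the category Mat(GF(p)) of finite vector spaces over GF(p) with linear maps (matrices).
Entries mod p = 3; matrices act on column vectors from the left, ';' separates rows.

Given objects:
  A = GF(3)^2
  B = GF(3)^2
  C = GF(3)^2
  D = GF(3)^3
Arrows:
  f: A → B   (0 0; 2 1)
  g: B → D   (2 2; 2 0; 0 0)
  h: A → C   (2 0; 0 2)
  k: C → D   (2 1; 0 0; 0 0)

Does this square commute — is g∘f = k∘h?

Path 1 = f;g:
  e0=[1,0] f→[0,2] g→[1,0,0]
  e1=[0,1] f→[0,1] g→[2,0,0]
  result₁ = (1 2; 0 0; 0 0)
Path 2 = h;k:
  e0=[1,0] h→[2,0] k→[1,0,0]
  e1=[0,1] h→[0,2] k→[2,0,0]
  result₂ = (1 2; 0 0; 0 0)
Equal? same morphism ✓

Answer: COMMUTES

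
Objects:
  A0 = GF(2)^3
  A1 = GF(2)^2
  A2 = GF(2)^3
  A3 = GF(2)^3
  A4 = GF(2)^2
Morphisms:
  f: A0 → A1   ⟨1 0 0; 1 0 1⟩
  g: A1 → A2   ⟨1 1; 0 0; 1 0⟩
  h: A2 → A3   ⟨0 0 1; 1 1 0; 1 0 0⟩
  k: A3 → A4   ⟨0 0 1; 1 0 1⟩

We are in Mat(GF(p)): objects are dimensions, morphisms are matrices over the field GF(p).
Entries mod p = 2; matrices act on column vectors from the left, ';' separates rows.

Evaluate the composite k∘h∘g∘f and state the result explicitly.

  e0=⟨1,0,0⟩ f→⟨1,1⟩ g→⟨0,0,1⟩ h→⟨1,0,0⟩ k→⟨0,1⟩
  e1=⟨0,1,0⟩ f→⟨0,0⟩ g→⟨0,0,0⟩ h→⟨0,0,0⟩ k→⟨0,0⟩
  e2=⟨0,0,1⟩ f→⟨0,1⟩ g→⟨1,0,0⟩ h→⟨0,1,1⟩ k→⟨1,1⟩
result: ⟨0 0 1; 1 0 1⟩

Answer: ⟨0 0 1; 1 0 1⟩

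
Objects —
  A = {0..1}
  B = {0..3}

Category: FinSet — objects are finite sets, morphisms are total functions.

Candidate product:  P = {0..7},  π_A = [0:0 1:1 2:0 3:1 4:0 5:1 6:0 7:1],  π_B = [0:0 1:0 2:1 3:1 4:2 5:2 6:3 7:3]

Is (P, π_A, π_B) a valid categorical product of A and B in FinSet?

|A|·|B| = 2·4 = 8;  |P| = 8
Check the pairing map k ↦ (π_A(k), π_B(k)):
  0 : (0,0)
  1 : (1,0)
  2 : (0,1)
  3 : (1,1)
  4 : (0,2)
  5 : (1,2)
  6 : (0,3)
  7 : (1,3)
distinct pairs in image: 8 / 8 needed
  → bijection onto A×B; projections well-typed.

Answer: VALID PRODUCT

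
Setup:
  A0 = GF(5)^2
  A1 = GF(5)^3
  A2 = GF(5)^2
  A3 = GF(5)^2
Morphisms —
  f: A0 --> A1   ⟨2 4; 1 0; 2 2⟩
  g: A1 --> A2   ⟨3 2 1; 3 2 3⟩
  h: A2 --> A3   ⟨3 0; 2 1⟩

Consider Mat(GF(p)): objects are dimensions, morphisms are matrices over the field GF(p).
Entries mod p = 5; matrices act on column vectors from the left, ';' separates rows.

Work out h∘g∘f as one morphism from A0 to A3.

  e0=⟨1,0⟩ f-->⟨2,1,2⟩ g-->⟨0,4⟩ h-->⟨0,4⟩
  e1=⟨0,1⟩ f-->⟨4,0,2⟩ g-->⟨4,3⟩ h-->⟨2,1⟩
result: ⟨0 2; 4 1⟩

Answer: ⟨0 2; 4 1⟩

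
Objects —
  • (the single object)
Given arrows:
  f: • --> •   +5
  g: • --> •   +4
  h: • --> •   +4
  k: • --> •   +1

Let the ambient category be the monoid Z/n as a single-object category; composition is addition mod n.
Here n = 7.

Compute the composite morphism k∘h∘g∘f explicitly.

Answer: +0

Derivation:
  0 +5≡5 +4≡2 +4≡6 +1≡0  (mod 7)
⟦path⟧: +0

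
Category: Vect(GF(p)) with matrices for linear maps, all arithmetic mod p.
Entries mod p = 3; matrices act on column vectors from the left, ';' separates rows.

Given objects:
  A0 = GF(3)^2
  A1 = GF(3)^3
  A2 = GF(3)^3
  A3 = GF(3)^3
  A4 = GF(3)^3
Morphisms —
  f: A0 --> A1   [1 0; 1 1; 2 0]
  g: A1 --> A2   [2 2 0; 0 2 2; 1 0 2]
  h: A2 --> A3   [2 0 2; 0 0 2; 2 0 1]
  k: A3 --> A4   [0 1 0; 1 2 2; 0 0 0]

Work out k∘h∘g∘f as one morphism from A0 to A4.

  e0=⟨1,0⟩ f-->⟨1,1,2⟩ g-->⟨1,0,2⟩ h-->⟨0,1,1⟩ k-->⟨1,1,0⟩
  e1=⟨0,1⟩ f-->⟨0,1,0⟩ g-->⟨2,2,0⟩ h-->⟨1,0,1⟩ k-->⟨0,0,0⟩
result: [1 0; 1 0; 0 0]

Answer: [1 0; 1 0; 0 0]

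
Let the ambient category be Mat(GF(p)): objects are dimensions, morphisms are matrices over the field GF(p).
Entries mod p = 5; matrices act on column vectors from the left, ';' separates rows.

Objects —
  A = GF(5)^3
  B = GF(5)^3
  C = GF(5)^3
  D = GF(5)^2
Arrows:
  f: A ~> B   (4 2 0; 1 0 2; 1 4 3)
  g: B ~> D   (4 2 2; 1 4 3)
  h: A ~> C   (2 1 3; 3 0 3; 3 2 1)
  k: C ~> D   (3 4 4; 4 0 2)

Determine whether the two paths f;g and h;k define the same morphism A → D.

Answer: DOES NOT COMMUTE

Derivation:
Path 1 = f;g:
  e0=(1,0,0) f~>(4,1,1) g~>(0,1)
  e1=(0,1,0) f~>(2,0,4) g~>(1,4)
  e2=(0,0,1) f~>(0,2,3) g~>(0,2)
  ⟦path⟧₁ = (0 1 0; 1 4 2)
Path 2 = h;k:
  e0=(1,0,0) h~>(2,3,3) k~>(0,4)
  e1=(0,1,0) h~>(1,0,2) k~>(1,3)
  e2=(0,0,1) h~>(3,3,1) k~>(0,4)
  ⟦path⟧₂ = (0 1 0; 4 3 4)
Equal? NO — does not commute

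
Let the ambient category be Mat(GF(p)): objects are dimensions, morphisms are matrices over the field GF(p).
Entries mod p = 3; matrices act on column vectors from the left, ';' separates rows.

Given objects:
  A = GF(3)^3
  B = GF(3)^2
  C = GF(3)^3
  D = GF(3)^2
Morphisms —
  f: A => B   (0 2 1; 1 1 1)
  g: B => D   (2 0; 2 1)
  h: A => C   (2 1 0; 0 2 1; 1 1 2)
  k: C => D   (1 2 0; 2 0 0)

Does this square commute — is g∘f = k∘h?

Answer: DOES NOT COMMUTE

Trace:
Path 1 = f;g:
  e0=[1,0,0] f=>[0,1] g=>[0,1]
  e1=[0,1,0] f=>[2,1] g=>[1,2]
  e2=[0,0,1] f=>[1,1] g=>[2,0]
  result₁ = (0 1 2; 1 2 0)
Path 2 = h;k:
  e0=[1,0,0] h=>[2,0,1] k=>[2,1]
  e1=[0,1,0] h=>[1,2,1] k=>[2,2]
  e2=[0,0,1] h=>[0,1,2] k=>[2,0]
  result₂ = (2 2 2; 1 2 0)
Equal? differ; not commutative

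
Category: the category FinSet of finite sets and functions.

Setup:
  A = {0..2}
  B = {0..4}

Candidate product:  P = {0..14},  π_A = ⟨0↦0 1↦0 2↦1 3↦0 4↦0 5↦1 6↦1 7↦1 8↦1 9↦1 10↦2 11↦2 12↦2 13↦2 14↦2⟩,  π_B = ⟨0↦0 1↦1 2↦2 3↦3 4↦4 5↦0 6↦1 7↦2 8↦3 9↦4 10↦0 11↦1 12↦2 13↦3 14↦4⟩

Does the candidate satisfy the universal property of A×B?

Answer: NOT A VALID PRODUCT — duplicate pair at indices 7,2

Trace:
|A|·|B| = 3·5 = 15;  |P| = 15
Check the pairing map k ↦ (π_A(k), π_B(k)):
  0 ↦ (0,0)
  1 ↦ (0,1)
  2 ↦ (1,2)
  3 ↦ (0,3)
  4 ↦ (0,4)
  5 ↦ (1,0)
  6 ↦ (1,1)
  7 ↦ (1,2)  ✗ repeats pair of k=2
  8 ↦ (1,3)
  9 ↦ (1,4)
  10 ↦ (2,0)
  11 ↦ (2,1)
  12 ↦ (2,2)
  13 ↦ (2,3)
  14 ↦ (2,4)
distinct pairs in image: 14 / 15 needed
  → (1,2) hit at k=2 and k=7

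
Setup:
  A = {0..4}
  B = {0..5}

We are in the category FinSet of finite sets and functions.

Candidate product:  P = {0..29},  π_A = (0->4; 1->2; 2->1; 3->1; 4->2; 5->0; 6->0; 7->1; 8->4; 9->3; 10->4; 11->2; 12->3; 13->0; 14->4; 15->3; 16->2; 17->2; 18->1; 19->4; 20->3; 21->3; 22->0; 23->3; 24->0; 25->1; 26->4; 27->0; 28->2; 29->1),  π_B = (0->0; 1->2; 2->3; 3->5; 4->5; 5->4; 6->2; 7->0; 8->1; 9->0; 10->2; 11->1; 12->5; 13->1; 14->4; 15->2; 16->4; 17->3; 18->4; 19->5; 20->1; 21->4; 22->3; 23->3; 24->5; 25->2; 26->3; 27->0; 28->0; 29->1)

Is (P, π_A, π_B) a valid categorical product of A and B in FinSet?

|A|·|B| = 5·6 = 30;  |P| = 30
Check the pairing map k ↦ (π_A(k), π_B(k)):
  0 -> (4,0)
  1 -> (2,2)
  2 -> (1,3)
  3 -> (1,5)
  4 -> (2,5)
  5 -> (0,4)
  6 -> (0,2)
  7 -> (1,0)
  8 -> (4,1)
  9 -> (3,0)
  10 -> (4,2)
  11 -> (2,1)
  12 -> (3,5)
  13 -> (0,1)
  14 -> (4,4)
  15 -> (3,2)
  16 -> (2,4)
  17 -> (2,3)
  18 -> (1,4)
  19 -> (4,5)
  20 -> (3,1)
  21 -> (3,4)
  22 -> (0,3)
  23 -> (3,3)
  24 -> (0,5)
  25 -> (1,2)
  26 -> (4,3)
  27 -> (0,0)
  28 -> (2,0)
  29 -> (1,1)
distinct pairs in image: 30 / 30 needed
  → bijection onto A×B; projections well-typed.

Answer: VALID PRODUCT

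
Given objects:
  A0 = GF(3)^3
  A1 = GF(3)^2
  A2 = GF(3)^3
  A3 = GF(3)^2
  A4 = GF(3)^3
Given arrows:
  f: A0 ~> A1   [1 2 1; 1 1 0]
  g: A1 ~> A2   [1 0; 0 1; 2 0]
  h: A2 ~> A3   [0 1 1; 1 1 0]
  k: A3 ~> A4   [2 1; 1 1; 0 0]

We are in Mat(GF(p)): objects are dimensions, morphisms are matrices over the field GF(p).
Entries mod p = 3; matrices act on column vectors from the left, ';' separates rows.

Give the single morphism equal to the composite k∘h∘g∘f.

  e0=[1,0,0] f~>[1,1] g~>[1,1,2] h~>[0,2] k~>[2,2,0]
  e1=[0,1,0] f~>[2,1] g~>[2,1,1] h~>[2,0] k~>[1,2,0]
  e2=[0,0,1] f~>[1,0] g~>[1,0,2] h~>[2,1] k~>[2,0,0]
composite: [2 1 2; 2 2 0; 0 0 0]

Answer: [2 1 2; 2 2 0; 0 0 0]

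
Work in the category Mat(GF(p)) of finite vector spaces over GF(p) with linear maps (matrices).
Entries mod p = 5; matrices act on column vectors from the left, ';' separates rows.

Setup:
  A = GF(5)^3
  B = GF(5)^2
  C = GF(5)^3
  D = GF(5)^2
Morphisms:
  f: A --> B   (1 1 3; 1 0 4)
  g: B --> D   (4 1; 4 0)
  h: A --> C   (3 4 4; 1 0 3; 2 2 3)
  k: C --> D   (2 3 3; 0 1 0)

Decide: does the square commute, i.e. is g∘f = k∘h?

Answer: DOES NOT COMMUTE

Work:
Path 1 = f;g:
  e0=[1,0,0] f-->[1,1] g-->[0,4]
  e1=[0,1,0] f-->[1,0] g-->[4,4]
  e2=[0,0,1] f-->[3,4] g-->[1,2]
  ⟦path⟧₁ = (0 4 1; 4 4 2)
Path 2 = h;k:
  e0=[1,0,0] h-->[3,1,2] k-->[0,1]
  e1=[0,1,0] h-->[4,0,2] k-->[4,0]
  e2=[0,0,1] h-->[4,3,3] k-->[1,3]
  ⟦path⟧₂ = (0 4 1; 1 0 3)
Equal? distinct morphisms ✗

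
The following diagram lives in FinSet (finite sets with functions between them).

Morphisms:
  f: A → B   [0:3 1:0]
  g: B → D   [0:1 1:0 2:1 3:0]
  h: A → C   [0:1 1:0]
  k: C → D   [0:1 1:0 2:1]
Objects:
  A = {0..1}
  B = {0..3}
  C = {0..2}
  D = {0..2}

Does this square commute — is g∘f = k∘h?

1) trace f;g:
  0 f→3 g→0
  1 f→0 g→1
  result₁ = [0:0 1:1]
2) trace h;k:
  0 h→1 k→0
  1 h→0 k→1
  result₂ = [0:0 1:1]
Equal? equal; square commutes

Answer: COMMUTES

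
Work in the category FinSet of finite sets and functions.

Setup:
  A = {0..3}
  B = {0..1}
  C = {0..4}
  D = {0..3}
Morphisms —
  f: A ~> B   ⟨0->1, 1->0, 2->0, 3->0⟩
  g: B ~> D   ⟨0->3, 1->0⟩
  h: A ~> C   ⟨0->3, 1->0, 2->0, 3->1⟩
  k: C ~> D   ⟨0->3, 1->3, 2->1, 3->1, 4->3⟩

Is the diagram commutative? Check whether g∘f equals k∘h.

Answer: DOES NOT COMMUTE

Trace:
Path 1 = f;g:
  0 f~>1 g~>0
  1 f~>0 g~>3
  2 f~>0 g~>3
  3 f~>0 g~>3
  composite₁ = ⟨0->0, 1->3, 2->3, 3->3⟩
Path 2 = h;k:
  0 h~>3 k~>1
  1 h~>0 k~>3
  2 h~>0 k~>3
  3 h~>1 k~>3
  composite₂ = ⟨0->1, 1->3, 2->3, 3->3⟩
Equal? NO — does not commute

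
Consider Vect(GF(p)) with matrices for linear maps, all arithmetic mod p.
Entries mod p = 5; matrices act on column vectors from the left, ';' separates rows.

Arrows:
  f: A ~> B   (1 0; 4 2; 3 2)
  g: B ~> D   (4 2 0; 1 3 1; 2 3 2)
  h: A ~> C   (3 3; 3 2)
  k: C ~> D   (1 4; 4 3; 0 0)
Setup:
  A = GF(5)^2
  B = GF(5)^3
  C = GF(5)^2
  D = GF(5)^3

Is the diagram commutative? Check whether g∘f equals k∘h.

Answer: DOES NOT COMMUTE

Derivation:
Along f;g (path 1):
  e0=[1,0] f~>[1,4,3] g~>[2,1,0]
  e1=[0,1] f~>[0,2,2] g~>[4,3,0]
  composite₁ = (2 4; 1 3; 0 0)
Along h;k (path 2):
  e0=[1,0] h~>[3,3] k~>[0,1,0]
  e1=[0,1] h~>[3,2] k~>[1,3,0]
  composite₂ = (0 1; 1 3; 0 0)
Equal? NO — does not commute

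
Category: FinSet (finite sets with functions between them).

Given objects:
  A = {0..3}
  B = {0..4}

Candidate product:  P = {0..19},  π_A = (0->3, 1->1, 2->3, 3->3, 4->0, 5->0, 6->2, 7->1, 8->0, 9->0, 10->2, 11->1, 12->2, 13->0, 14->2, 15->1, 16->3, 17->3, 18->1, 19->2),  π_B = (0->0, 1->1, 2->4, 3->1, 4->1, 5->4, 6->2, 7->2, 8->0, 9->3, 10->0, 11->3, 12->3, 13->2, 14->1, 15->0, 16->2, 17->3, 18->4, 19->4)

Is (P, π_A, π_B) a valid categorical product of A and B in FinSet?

Answer: VALID PRODUCT

Trace:
|A|·|B| = 4·5 = 20;  |P| = 20
Check the pairing map k ↦ (π_A(k), π_B(k)):
  0 -> (3,0)
  1 -> (1,1)
  2 -> (3,4)
  3 -> (3,1)
  4 -> (0,1)
  5 -> (0,4)
  6 -> (2,2)
  7 -> (1,2)
  8 -> (0,0)
  9 -> (0,3)
  10 -> (2,0)
  11 -> (1,3)
  12 -> (2,3)
  13 -> (0,2)
  14 -> (2,1)
  15 -> (1,0)
  16 -> (3,2)
  17 -> (3,3)
  18 -> (1,4)
  19 -> (2,4)
distinct pairs in image: 20 / 20 needed
  → bijection onto A×B; projections well-typed.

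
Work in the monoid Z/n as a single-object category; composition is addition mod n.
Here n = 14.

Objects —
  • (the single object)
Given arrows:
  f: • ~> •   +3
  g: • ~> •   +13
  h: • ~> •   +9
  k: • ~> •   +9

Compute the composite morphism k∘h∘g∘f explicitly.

Answer: +6

Trace:
  0 +3≡3 +13≡2 +9≡11 +9≡6  (mod 14)
⟦path⟧: +6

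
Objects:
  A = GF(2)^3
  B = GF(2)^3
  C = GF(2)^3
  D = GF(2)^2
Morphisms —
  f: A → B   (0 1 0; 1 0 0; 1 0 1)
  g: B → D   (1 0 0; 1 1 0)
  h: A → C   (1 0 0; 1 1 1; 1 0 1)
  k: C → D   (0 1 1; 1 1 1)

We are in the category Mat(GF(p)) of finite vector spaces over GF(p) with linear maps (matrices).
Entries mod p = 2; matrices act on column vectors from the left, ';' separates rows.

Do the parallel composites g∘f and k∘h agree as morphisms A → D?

Answer: COMMUTES

Work:
Path 1 = f;g:
  e0=(1,0,0) f→(0,1,1) g→(0,1)
  e1=(0,1,0) f→(1,0,0) g→(1,1)
  e2=(0,0,1) f→(0,0,1) g→(0,0)
  ⟦path⟧₁ = (0 1 0; 1 1 0)
Path 2 = h;k:
  e0=(1,0,0) h→(1,1,1) k→(0,1)
  e1=(0,1,0) h→(0,1,0) k→(1,1)
  e2=(0,0,1) h→(0,1,1) k→(0,0)
  ⟦path⟧₂ = (0 1 0; 1 1 0)
Equal? same morphism ✓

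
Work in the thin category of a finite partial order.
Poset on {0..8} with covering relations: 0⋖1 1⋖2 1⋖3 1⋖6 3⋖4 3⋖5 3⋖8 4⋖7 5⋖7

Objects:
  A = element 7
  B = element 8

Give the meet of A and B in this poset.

Answer: A∧B = 3

Work:
Common predecessors of 7,8: {0,1,3}
  0 ⊑ 3
  1 ⊑ 3
  3 ⊑ 3
glb = 3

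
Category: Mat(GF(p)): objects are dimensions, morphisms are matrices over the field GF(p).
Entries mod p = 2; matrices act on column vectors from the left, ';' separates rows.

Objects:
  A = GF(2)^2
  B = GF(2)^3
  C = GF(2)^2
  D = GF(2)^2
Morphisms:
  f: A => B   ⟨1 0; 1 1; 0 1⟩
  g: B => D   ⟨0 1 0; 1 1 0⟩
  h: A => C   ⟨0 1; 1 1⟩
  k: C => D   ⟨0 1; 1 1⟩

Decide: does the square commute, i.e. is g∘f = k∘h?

1) trace f;g:
  e0=[1,0] f=>[1,1,0] g=>[1,0]
  e1=[0,1] f=>[0,1,1] g=>[1,1]
  composite₁ = ⟨1 1; 0 1⟩
2) trace h;k:
  e0=[1,0] h=>[0,1] k=>[1,1]
  e1=[0,1] h=>[1,1] k=>[1,0]
  composite₂ = ⟨1 1; 1 0⟩
Equal? NO — does not commute

Answer: DOES NOT COMMUTE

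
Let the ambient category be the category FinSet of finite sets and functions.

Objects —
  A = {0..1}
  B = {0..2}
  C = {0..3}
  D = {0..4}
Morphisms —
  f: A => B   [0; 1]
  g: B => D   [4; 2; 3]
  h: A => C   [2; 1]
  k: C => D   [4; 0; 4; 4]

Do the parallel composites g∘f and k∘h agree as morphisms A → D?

Answer: DOES NOT COMMUTE

Trace:
Along f;g (path 1):
  0 f=>0 g=>4
  1 f=>1 g=>2
  result₁ = [4; 2]
Along h;k (path 2):
  0 h=>2 k=>4
  1 h=>1 k=>0
  result₂ = [4; 0]
Equal? NO — does not commute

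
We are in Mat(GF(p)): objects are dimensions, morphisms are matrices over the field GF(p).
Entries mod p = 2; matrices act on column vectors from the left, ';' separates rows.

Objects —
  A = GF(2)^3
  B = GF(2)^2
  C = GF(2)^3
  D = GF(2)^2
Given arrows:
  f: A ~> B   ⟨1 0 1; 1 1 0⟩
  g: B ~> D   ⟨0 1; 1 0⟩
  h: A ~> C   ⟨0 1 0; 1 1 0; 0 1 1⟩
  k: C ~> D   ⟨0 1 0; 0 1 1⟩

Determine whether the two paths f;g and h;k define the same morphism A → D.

Along f;g (path 1):
  e0=(1,0,0) f~>(1,1) g~>(1,1)
  e1=(0,1,0) f~>(0,1) g~>(1,0)
  e2=(0,0,1) f~>(1,0) g~>(0,1)
  composite₁ = ⟨1 1 0; 1 0 1⟩
Along h;k (path 2):
  e0=(1,0,0) h~>(0,1,0) k~>(1,1)
  e1=(0,1,0) h~>(1,1,1) k~>(1,0)
  e2=(0,0,1) h~>(0,0,1) k~>(0,1)
  composite₂ = ⟨1 1 0; 1 0 1⟩
Equal? same morphism ✓

Answer: COMMUTES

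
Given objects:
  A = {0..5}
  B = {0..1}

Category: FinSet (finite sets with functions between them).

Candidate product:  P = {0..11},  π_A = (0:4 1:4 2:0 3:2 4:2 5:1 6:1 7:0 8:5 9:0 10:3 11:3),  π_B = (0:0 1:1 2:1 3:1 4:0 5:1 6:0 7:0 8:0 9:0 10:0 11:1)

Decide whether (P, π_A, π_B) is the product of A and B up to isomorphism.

|A|·|B| = 6·2 = 12;  |P| = 12
Check the pairing map k ↦ (π_A(k), π_B(k)):
  0 : (4,0)
  1 : (4,1)
  2 : (0,1)
  3 : (2,1)
  4 : (2,0)
  5 : (1,1)
  6 : (1,0)
  7 : (0,0)
  8 : (5,0)
  9 : (0,0)  ✗ repeats pair of k=7
  10 : (3,0)
  11 : (3,1)
distinct pairs in image: 11 / 12 needed
  → (0,0) hit at k=7 and k=9

Answer: NOT A VALID PRODUCT — duplicate pair at indices 7,9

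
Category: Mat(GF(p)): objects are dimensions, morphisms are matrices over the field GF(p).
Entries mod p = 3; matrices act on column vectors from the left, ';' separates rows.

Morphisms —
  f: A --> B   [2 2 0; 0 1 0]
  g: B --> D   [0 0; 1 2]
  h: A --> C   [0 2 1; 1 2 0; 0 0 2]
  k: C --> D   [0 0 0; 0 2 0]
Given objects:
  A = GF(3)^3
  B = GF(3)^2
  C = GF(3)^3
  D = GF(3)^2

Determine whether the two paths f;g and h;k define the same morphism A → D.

Along f;g (path 1):
  e0=⟨1,0,0⟩ f-->⟨2,0⟩ g-->⟨0,2⟩
  e1=⟨0,1,0⟩ f-->⟨2,1⟩ g-->⟨0,1⟩
  e2=⟨0,0,1⟩ f-->⟨0,0⟩ g-->⟨0,0⟩
  result₁ = [0 0 0; 2 1 0]
Along h;k (path 2):
  e0=⟨1,0,0⟩ h-->⟨0,1,0⟩ k-->⟨0,2⟩
  e1=⟨0,1,0⟩ h-->⟨2,2,0⟩ k-->⟨0,1⟩
  e2=⟨0,0,1⟩ h-->⟨1,0,2⟩ k-->⟨0,0⟩
  result₂ = [0 0 0; 2 1 0]
Equal? equal; square commutes

Answer: COMMUTES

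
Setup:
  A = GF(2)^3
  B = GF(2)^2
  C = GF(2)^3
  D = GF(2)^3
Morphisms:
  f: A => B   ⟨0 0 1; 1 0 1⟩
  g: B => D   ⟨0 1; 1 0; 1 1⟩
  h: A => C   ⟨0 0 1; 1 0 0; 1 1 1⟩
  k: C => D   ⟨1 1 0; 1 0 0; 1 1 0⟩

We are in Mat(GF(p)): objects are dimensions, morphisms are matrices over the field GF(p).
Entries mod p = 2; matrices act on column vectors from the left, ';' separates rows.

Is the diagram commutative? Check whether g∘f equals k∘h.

Answer: DOES NOT COMMUTE

Work:
Along f;g (path 1):
  e0=[1,0,0] f=>[0,1] g=>[1,0,1]
  e1=[0,1,0] f=>[0,0] g=>[0,0,0]
  e2=[0,0,1] f=>[1,1] g=>[1,1,0]
  composite₁ = ⟨1 0 1; 0 0 1; 1 0 0⟩
Along h;k (path 2):
  e0=[1,0,0] h=>[0,1,1] k=>[1,0,1]
  e1=[0,1,0] h=>[0,0,1] k=>[0,0,0]
  e2=[0,0,1] h=>[1,0,1] k=>[1,1,1]
  composite₂ = ⟨1 0 1; 0 0 1; 1 0 1⟩
Equal? NO — does not commute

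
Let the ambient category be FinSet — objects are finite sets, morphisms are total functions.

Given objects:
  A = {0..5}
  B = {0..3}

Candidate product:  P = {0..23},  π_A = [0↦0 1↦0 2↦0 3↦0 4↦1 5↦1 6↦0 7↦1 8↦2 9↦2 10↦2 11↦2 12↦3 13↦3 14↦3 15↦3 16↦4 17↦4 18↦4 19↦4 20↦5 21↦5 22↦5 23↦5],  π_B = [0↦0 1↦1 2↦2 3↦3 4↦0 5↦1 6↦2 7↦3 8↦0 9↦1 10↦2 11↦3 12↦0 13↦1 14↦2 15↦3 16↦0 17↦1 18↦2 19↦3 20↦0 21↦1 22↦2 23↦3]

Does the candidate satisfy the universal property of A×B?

Answer: NOT A VALID PRODUCT — duplicate pair at indices 2,6

Derivation:
|A|·|B| = 6·4 = 24;  |P| = 24
Check the pairing map k ↦ (π_A(k), π_B(k)):
  0 ↦ (0,0)
  1 ↦ (0,1)
  2 ↦ (0,2)
  3 ↦ (0,3)
  4 ↦ (1,0)
  5 ↦ (1,1)
  6 ↦ (0,2)  ✗ repeats pair of k=2
  7 ↦ (1,3)
  8 ↦ (2,0)
  9 ↦ (2,1)
  10 ↦ (2,2)
  11 ↦ (2,3)
  12 ↦ (3,0)
  13 ↦ (3,1)
  14 ↦ (3,2)
  15 ↦ (3,3)
  16 ↦ (4,0)
  17 ↦ (4,1)
  18 ↦ (4,2)
  19 ↦ (4,3)
  20 ↦ (5,0)
  21 ↦ (5,1)
  22 ↦ (5,2)
  23 ↦ (5,3)
distinct pairs in image: 23 / 24 needed
  → (0,2) hit at k=2 and k=6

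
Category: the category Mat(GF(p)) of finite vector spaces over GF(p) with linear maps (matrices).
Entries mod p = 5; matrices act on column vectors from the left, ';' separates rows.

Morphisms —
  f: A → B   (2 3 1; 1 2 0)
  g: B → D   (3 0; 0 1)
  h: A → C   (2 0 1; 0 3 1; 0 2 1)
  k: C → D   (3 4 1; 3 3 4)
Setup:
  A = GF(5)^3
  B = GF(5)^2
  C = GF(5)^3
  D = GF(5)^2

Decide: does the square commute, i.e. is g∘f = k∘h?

1) trace f;g:
  e0=[1,0,0] f→[2,1] g→[1,1]
  e1=[0,1,0] f→[3,2] g→[4,2]
  e2=[0,0,1] f→[1,0] g→[3,0]
  composite₁ = (1 4 3; 1 2 0)
2) trace h;k:
  e0=[1,0,0] h→[2,0,0] k→[1,1]
  e1=[0,1,0] h→[0,3,2] k→[4,2]
  e2=[0,0,1] h→[1,1,1] k→[3,0]
  composite₂ = (1 4 3; 1 2 0)
Equal? YES — commutes

Answer: COMMUTES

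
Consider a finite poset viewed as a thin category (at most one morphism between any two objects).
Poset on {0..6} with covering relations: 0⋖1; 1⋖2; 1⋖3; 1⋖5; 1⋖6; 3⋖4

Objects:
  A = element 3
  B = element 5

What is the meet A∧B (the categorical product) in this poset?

Answer: A∧B = 1

Work:
Common predecessors of 3,5: {0,1}
  0 ≤ 1
  1 ≤ 1
glb = 1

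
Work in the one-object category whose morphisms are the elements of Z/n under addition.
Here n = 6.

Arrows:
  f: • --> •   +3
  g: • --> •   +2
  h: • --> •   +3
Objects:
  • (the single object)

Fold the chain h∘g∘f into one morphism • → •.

Answer: +2

Work:
  0 +3≡3 +2≡5 +3≡2  (mod 6)
⟦path⟧: +2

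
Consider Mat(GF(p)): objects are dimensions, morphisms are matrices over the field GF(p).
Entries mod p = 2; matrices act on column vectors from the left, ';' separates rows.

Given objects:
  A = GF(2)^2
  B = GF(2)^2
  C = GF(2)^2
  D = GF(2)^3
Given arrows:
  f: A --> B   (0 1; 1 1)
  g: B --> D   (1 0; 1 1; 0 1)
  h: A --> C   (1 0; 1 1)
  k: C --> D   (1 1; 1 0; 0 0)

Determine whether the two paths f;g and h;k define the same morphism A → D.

1) trace f;g:
  e0=[1,0] f-->[0,1] g-->[0,1,1]
  e1=[0,1] f-->[1,1] g-->[1,0,1]
  ⟦path⟧₁ = (0 1; 1 0; 1 1)
2) trace h;k:
  e0=[1,0] h-->[1,1] k-->[0,1,0]
  e1=[0,1] h-->[0,1] k-->[1,0,0]
  ⟦path⟧₂ = (0 1; 1 0; 0 0)
Equal? distinct morphisms ✗

Answer: DOES NOT COMMUTE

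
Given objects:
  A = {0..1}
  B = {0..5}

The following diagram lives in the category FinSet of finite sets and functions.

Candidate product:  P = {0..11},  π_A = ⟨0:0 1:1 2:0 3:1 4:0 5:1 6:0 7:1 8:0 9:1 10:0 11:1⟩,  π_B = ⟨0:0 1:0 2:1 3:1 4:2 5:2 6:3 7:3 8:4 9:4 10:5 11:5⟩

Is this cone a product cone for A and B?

Answer: VALID PRODUCT

Work:
|A|·|B| = 2·6 = 12;  |P| = 12
Check the pairing map k ↦ (π_A(k), π_B(k)):
  0 : (0,0)
  1 : (1,0)
  2 : (0,1)
  3 : (1,1)
  4 : (0,2)
  5 : (1,2)
  6 : (0,3)
  7 : (1,3)
  8 : (0,4)
  9 : (1,4)
  10 : (0,5)
  11 : (1,5)
distinct pairs in image: 12 / 12 needed
  → bijection onto A×B; projections well-typed.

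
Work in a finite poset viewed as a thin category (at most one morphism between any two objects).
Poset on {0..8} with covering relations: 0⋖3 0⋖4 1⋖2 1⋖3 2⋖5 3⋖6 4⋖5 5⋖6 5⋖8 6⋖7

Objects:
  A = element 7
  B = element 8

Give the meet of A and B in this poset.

{x : x⊑A ∧ x⊑B} = {0,1,2,4,5}  (A=7, B=8)
  0 ⊑ 5
  1 ⊑ 5
  2 ⊑ 5
  4 ⊑ 5
  5 ⊑ 5
glb = 5

Answer: A∧B = 5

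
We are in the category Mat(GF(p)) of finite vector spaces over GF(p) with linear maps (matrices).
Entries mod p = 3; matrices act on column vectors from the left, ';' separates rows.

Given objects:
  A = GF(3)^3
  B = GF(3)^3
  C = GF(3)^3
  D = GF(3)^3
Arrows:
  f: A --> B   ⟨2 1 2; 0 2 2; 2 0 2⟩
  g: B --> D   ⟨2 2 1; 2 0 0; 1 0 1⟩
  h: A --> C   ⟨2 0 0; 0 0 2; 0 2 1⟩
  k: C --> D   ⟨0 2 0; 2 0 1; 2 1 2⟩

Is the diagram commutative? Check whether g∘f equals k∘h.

Along f;g (path 1):
  e0=(1,0,0) f-->(2,0,2) g-->(0,1,1)
  e1=(0,1,0) f-->(1,2,0) g-->(0,2,1)
  e2=(0,0,1) f-->(2,2,2) g-->(1,1,1)
  ⟦path⟧₁ = ⟨0 0 1; 1 2 1; 1 1 1⟩
Along h;k (path 2):
  e0=(1,0,0) h-->(2,0,0) k-->(0,1,1)
  e1=(0,1,0) h-->(0,0,2) k-->(0,2,1)
  e2=(0,0,1) h-->(0,2,1) k-->(1,1,1)
  ⟦path⟧₂ = ⟨0 0 1; 1 2 1; 1 1 1⟩
Equal? YES — commutes

Answer: COMMUTES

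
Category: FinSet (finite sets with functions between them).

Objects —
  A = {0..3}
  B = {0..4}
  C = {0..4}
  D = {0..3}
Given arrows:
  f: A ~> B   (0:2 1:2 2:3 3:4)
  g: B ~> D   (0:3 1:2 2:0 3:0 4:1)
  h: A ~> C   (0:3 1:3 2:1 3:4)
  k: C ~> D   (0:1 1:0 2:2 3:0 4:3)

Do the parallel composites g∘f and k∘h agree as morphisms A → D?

Path 1 = f;g:
  0 f~>2 g~>0
  1 f~>2 g~>0
  2 f~>3 g~>0
  3 f~>4 g~>1
  ⟦path⟧₁ = (0:0 1:0 2:0 3:1)
Path 2 = h;k:
  0 h~>3 k~>0
  1 h~>3 k~>0
  2 h~>1 k~>0
  3 h~>4 k~>3
  ⟦path⟧₂ = (0:0 1:0 2:0 3:3)
Equal? differ; not commutative

Answer: DOES NOT COMMUTE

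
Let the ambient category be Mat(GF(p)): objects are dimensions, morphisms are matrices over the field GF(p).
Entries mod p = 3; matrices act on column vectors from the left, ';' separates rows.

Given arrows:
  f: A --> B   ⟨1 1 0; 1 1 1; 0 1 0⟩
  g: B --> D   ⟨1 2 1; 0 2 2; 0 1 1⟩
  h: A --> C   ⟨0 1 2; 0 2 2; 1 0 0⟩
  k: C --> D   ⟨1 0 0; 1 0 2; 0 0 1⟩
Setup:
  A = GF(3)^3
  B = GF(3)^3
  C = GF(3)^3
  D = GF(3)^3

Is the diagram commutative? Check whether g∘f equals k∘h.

Answer: DOES NOT COMMUTE

Trace:
Along f;g (path 1):
  e0=(1,0,0) f-->(1,1,0) g-->(0,2,1)
  e1=(0,1,0) f-->(1,1,1) g-->(1,1,2)
  e2=(0,0,1) f-->(0,1,0) g-->(2,2,1)
  ⟦path⟧₁ = ⟨0 1 2; 2 1 2; 1 2 1⟩
Along h;k (path 2):
  e0=(1,0,0) h-->(0,0,1) k-->(0,2,1)
  e1=(0,1,0) h-->(1,2,0) k-->(1,1,0)
  e2=(0,0,1) h-->(2,2,0) k-->(2,2,0)
  ⟦path⟧₂ = ⟨0 1 2; 2 1 2; 1 0 0⟩
Equal? distinct morphisms ✗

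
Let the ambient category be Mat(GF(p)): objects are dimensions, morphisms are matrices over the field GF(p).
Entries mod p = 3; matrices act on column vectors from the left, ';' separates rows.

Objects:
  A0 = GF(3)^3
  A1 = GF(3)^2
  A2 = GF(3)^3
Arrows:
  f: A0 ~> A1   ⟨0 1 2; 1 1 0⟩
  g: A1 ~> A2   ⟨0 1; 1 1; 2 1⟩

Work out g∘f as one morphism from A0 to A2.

  e0=[1,0,0] f~>[0,1] g~>[1,1,1]
  e1=[0,1,0] f~>[1,1] g~>[1,2,0]
  e2=[0,0,1] f~>[2,0] g~>[0,2,1]
composite: ⟨1 1 0; 1 2 2; 1 0 1⟩

Answer: ⟨1 1 0; 1 2 2; 1 0 1⟩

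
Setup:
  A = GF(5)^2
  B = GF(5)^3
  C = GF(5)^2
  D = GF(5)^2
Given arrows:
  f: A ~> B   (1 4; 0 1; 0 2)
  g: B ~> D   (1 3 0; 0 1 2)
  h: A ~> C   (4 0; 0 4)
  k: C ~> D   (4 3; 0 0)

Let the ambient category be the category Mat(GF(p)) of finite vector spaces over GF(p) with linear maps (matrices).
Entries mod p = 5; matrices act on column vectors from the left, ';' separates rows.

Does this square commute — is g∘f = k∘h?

Along f;g (path 1):
  e0=(1,0) f~>(1,0,0) g~>(1,0)
  e1=(0,1) f~>(4,1,2) g~>(2,0)
  composite₁ = (1 2; 0 0)
Along h;k (path 2):
  e0=(1,0) h~>(4,0) k~>(1,0)
  e1=(0,1) h~>(0,4) k~>(2,0)
  composite₂ = (1 2; 0 0)
Equal? YES — commutes

Answer: COMMUTES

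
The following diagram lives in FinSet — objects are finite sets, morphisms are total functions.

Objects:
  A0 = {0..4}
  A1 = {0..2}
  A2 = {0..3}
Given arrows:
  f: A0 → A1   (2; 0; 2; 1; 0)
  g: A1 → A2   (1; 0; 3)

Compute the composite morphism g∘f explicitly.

Answer: (3; 1; 3; 0; 1)

Trace:
  0 f→2 g→3
  1 f→0 g→1
  2 f→2 g→3
  3 f→1 g→0
  4 f→0 g→1
⟦path⟧: (3; 1; 3; 0; 1)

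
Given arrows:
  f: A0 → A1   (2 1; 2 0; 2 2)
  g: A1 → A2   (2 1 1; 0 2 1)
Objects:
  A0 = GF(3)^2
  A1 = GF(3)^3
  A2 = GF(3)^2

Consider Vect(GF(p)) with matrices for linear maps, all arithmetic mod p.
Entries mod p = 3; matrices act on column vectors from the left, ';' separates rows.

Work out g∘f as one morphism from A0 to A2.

Answer: (2 1; 0 2)

Derivation:
  e0=(1,0) f→(2,2,2) g→(2,0)
  e1=(0,1) f→(1,0,2) g→(1,2)
result: (2 1; 0 2)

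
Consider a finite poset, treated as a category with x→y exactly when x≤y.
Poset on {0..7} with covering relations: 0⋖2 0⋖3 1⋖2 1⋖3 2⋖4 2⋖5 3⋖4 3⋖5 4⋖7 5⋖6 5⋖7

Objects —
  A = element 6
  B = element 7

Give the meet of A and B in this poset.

Answer: A∧B = 5

Derivation:
Lower bounds of A=6 and B=7: {0,1,2,3,5}
  0 <= 5
  1 <= 5
  2 <= 5
  3 <= 5
  5 <= 5
glb = 5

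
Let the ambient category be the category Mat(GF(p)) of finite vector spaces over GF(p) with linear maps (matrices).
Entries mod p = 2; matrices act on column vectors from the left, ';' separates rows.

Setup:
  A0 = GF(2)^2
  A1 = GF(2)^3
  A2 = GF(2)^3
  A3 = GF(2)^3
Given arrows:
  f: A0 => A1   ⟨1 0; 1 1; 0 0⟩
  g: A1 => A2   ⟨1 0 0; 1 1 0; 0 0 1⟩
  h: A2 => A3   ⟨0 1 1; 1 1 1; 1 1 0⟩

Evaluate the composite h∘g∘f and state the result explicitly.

Answer: ⟨0 1; 1 1; 1 1⟩

Derivation:
  e0=[1,0] f=>[1,1,0] g=>[1,0,0] h=>[0,1,1]
  e1=[0,1] f=>[0,1,0] g=>[0,1,0] h=>[1,1,1]
⟦path⟧: ⟨0 1; 1 1; 1 1⟩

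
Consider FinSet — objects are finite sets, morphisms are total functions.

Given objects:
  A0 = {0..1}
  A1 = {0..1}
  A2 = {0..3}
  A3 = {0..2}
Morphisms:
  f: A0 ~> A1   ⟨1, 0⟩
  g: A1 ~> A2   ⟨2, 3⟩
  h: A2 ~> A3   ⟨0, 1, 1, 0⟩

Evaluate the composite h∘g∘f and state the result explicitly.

Answer: ⟨0, 1⟩

Derivation:
  0 f~>1 g~>3 h~>0
  1 f~>0 g~>2 h~>1
⟦path⟧: ⟨0, 1⟩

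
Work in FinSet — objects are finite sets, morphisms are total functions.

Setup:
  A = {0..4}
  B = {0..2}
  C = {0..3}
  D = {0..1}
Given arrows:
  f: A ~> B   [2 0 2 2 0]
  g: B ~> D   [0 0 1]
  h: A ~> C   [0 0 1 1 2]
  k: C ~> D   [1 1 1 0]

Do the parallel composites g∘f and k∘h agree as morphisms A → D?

Answer: DOES NOT COMMUTE

Derivation:
Path 1 = f;g:
  0 f~>2 g~>1
  1 f~>0 g~>0
  2 f~>2 g~>1
  3 f~>2 g~>1
  4 f~>0 g~>0
  ⟦path⟧₁ = [1 0 1 1 0]
Path 2 = h;k:
  0 h~>0 k~>1
  1 h~>0 k~>1
  2 h~>1 k~>1
  3 h~>1 k~>1
  4 h~>2 k~>1
  ⟦path⟧₂ = [1 1 1 1 1]
Equal? distinct morphisms ✗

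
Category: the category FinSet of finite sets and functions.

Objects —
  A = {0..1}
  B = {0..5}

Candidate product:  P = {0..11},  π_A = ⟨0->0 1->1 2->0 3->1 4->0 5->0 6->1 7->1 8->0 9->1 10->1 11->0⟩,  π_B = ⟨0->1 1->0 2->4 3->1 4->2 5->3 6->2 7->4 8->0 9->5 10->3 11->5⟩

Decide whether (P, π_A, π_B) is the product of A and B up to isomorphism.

Answer: VALID PRODUCT

Trace:
|A|·|B| = 2·6 = 12;  |P| = 12
Check the pairing map k ↦ (π_A(k), π_B(k)):
  0 -> (0,1)
  1 -> (1,0)
  2 -> (0,4)
  3 -> (1,1)
  4 -> (0,2)
  5 -> (0,3)
  6 -> (1,2)
  7 -> (1,4)
  8 -> (0,0)
  9 -> (1,5)
  10 -> (1,3)
  11 -> (0,5)
distinct pairs in image: 12 / 12 needed
  → bijection onto A×B; projections well-typed.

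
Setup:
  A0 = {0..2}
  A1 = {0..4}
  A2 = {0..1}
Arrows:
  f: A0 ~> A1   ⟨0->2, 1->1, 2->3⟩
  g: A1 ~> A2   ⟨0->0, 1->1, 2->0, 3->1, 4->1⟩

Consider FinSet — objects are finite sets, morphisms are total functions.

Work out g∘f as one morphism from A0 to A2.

Answer: ⟨0->0, 1->1, 2->1⟩

Trace:
  0 f~>2 g~>0
  1 f~>1 g~>1
  2 f~>3 g~>1
composite: ⟨0->0, 1->1, 2->1⟩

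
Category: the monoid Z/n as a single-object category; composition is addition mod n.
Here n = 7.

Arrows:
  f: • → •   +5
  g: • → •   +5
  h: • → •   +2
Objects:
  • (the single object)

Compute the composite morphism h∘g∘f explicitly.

Answer: +5

Work:
  0 +5≡5 +5≡3 +2≡5  (mod 7)
result: +5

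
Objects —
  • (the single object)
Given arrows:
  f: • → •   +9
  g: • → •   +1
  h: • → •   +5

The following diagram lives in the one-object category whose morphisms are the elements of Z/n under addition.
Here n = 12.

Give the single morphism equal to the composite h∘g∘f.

Answer: +3

Derivation:
  0 +9≡9 +1≡10 +5≡3  (mod 12)
result: +3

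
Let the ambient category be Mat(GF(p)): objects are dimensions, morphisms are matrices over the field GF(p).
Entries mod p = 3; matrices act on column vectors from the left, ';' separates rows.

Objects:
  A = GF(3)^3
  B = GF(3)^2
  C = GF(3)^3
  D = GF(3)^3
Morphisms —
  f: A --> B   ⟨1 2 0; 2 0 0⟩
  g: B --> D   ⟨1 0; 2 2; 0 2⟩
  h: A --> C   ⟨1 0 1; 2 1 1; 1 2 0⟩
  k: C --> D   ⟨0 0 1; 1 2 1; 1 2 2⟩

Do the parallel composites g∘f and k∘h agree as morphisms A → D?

Path 1 = f;g:
  e0=[1,0,0] f-->[1,2] g-->[1,0,1]
  e1=[0,1,0] f-->[2,0] g-->[2,1,0]
  e2=[0,0,1] f-->[0,0] g-->[0,0,0]
  ⟦path⟧₁ = ⟨1 2 0; 0 1 0; 1 0 0⟩
Path 2 = h;k:
  e0=[1,0,0] h-->[1,2,1] k-->[1,0,1]
  e1=[0,1,0] h-->[0,1,2] k-->[2,1,0]
  e2=[0,0,1] h-->[1,1,0] k-->[0,0,0]
  ⟦path⟧₂ = ⟨1 2 0; 0 1 0; 1 0 0⟩
Equal? equal; square commutes

Answer: COMMUTES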